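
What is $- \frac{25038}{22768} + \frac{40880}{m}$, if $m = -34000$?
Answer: $- \frac{11137799}{4838200} \approx -2.3021$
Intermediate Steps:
$- \frac{25038}{22768} + \frac{40880}{m} = - \frac{25038}{22768} + \frac{40880}{-34000} = \left(-25038\right) \frac{1}{22768} + 40880 \left(- \frac{1}{34000}\right) = - \frac{12519}{11384} - \frac{511}{425} = - \frac{11137799}{4838200}$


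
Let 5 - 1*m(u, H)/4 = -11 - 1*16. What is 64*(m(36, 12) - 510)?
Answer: -24448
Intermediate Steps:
m(u, H) = 128 (m(u, H) = 20 - 4*(-11 - 1*16) = 20 - 4*(-11 - 16) = 20 - 4*(-27) = 20 + 108 = 128)
64*(m(36, 12) - 510) = 64*(128 - 510) = 64*(-382) = -24448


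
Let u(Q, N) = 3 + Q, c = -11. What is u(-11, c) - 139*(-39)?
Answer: 5413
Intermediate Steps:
u(-11, c) - 139*(-39) = (3 - 11) - 139*(-39) = -8 + 5421 = 5413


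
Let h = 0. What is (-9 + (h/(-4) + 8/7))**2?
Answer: 3025/49 ≈ 61.735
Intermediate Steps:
(-9 + (h/(-4) + 8/7))**2 = (-9 + (0/(-4) + 8/7))**2 = (-9 + (0*(-1/4) + 8*(1/7)))**2 = (-9 + (0 + 8/7))**2 = (-9 + 8/7)**2 = (-55/7)**2 = 3025/49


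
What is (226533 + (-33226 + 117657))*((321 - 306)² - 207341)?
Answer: -64405619824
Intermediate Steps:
(226533 + (-33226 + 117657))*((321 - 306)² - 207341) = (226533 + 84431)*(15² - 207341) = 310964*(225 - 207341) = 310964*(-207116) = -64405619824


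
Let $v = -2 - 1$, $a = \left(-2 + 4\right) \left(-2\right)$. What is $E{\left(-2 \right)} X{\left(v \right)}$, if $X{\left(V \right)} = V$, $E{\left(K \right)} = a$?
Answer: $12$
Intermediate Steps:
$a = -4$ ($a = 2 \left(-2\right) = -4$)
$E{\left(K \right)} = -4$
$v = -3$ ($v = -2 - 1 = -3$)
$E{\left(-2 \right)} X{\left(v \right)} = \left(-4\right) \left(-3\right) = 12$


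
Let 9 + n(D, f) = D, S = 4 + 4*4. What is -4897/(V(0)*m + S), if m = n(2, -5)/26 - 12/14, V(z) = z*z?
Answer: -4897/20 ≈ -244.85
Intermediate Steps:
S = 20 (S = 4 + 16 = 20)
n(D, f) = -9 + D
V(z) = z**2
m = -205/182 (m = (-9 + 2)/26 - 12/14 = -7*1/26 - 12*1/14 = -7/26 - 6/7 = -205/182 ≈ -1.1264)
-4897/(V(0)*m + S) = -4897/(0**2*(-205/182) + 20) = -4897/(0*(-205/182) + 20) = -4897/(0 + 20) = -4897/20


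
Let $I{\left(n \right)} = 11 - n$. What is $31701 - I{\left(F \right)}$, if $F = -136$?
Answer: $31554$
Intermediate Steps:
$31701 - I{\left(F \right)} = 31701 - \left(11 - -136\right) = 31701 - \left(11 + 136\right) = 31701 - 147 = 31554$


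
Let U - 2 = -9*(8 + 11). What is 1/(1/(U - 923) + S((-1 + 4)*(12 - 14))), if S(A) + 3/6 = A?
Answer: -1092/7099 ≈ -0.15382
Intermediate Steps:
S(A) = -½ + A
U = -169 (U = 2 - 9*(8 + 11) = 2 - 9*19 = 2 - 171 = -169)
1/(1/(U - 923) + S((-1 + 4)*(12 - 14))) = 1/(1/(-169 - 923) + (-½ + (-1 + 4)*(12 - 14))) = 1/(1/(-1092) + (-½ + 3*(-2))) = 1/(-1/1092 + (-½ - 6)) = 1/(-1/1092 - 13/2) = 1/(-7099/1092) = -1092/7099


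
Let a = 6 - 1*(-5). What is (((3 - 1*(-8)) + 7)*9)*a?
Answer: 1782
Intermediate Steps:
a = 11 (a = 6 + 5 = 11)
(((3 - 1*(-8)) + 7)*9)*a = (((3 - 1*(-8)) + 7)*9)*11 = (((3 + 8) + 7)*9)*11 = ((11 + 7)*9)*11 = (18*9)*11 = 162*11 = 1782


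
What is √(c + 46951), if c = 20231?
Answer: √67182 ≈ 259.19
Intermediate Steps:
√(c + 46951) = √(20231 + 46951) = √67182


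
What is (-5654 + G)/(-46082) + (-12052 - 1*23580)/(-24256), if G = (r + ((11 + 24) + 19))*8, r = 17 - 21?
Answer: 55294839/34930156 ≈ 1.5830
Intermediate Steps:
r = -4
G = 400 (G = (-4 + ((11 + 24) + 19))*8 = (-4 + (35 + 19))*8 = (-4 + 54)*8 = 50*8 = 400)
(-5654 + G)/(-46082) + (-12052 - 1*23580)/(-24256) = (-5654 + 400)/(-46082) + (-12052 - 1*23580)/(-24256) = -5254*(-1/46082) + (-12052 - 23580)*(-1/24256) = 2627/23041 - 35632*(-1/24256) = 2627/23041 + 2227/1516 = 55294839/34930156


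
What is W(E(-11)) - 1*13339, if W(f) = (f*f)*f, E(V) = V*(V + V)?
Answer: 14159149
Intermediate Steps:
E(V) = 2*V² (E(V) = V*(2*V) = 2*V²)
W(f) = f³ (W(f) = f²*f = f³)
W(E(-11)) - 1*13339 = (2*(-11)²)³ - 1*13339 = (2*121)³ - 13339 = 242³ - 13339 = 14172488 - 13339 = 14159149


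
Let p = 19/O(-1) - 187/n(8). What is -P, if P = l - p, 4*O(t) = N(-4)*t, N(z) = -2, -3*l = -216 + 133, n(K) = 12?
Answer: -21/4 ≈ -5.2500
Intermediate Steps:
l = 83/3 (l = -(-216 + 133)/3 = -⅓*(-83) = 83/3 ≈ 27.667)
O(t) = -t/2 (O(t) = (-2*t)/4 = -t/2)
p = 269/12 (p = 19/((-½*(-1))) - 187/12 = 19/(½) - 187*1/12 = 19*2 - 187/12 = 38 - 187/12 = 269/12 ≈ 22.417)
P = 21/4 (P = 83/3 - 1*269/12 = 83/3 - 269/12 = 21/4 ≈ 5.2500)
-P = -1*21/4 = -21/4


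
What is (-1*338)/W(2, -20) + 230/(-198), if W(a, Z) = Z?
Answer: 15581/990 ≈ 15.738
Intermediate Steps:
(-1*338)/W(2, -20) + 230/(-198) = -1*338/(-20) + 230/(-198) = -338*(-1/20) + 230*(-1/198) = 169/10 - 115/99 = 15581/990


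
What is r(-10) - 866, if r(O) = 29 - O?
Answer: -827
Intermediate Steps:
r(-10) - 866 = (29 - 1*(-10)) - 866 = (29 + 10) - 866 = 39 - 866 = -827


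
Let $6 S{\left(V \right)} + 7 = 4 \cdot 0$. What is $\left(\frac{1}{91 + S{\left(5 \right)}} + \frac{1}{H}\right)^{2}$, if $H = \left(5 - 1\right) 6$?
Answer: $\frac{466489}{167340096} \approx 0.0027877$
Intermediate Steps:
$S{\left(V \right)} = - \frac{7}{6}$ ($S{\left(V \right)} = - \frac{7}{6} + \frac{4 \cdot 0}{6} = - \frac{7}{6} + \frac{1}{6} \cdot 0 = - \frac{7}{6} + 0 = - \frac{7}{6}$)
$H = 24$ ($H = 4 \cdot 6 = 24$)
$\left(\frac{1}{91 + S{\left(5 \right)}} + \frac{1}{H}\right)^{2} = \left(\frac{1}{91 - \frac{7}{6}} + \frac{1}{24}\right)^{2} = \left(\frac{1}{\frac{539}{6}} + \frac{1}{24}\right)^{2} = \left(\frac{6}{539} + \frac{1}{24}\right)^{2} = \left(\frac{683}{12936}\right)^{2} = \frac{466489}{167340096}$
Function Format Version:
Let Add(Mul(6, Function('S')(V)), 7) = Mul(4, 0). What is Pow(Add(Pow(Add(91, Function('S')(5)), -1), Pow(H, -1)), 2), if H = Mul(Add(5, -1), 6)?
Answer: Rational(466489, 167340096) ≈ 0.0027877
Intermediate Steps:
Function('S')(V) = Rational(-7, 6) (Function('S')(V) = Add(Rational(-7, 6), Mul(Rational(1, 6), Mul(4, 0))) = Add(Rational(-7, 6), Mul(Rational(1, 6), 0)) = Add(Rational(-7, 6), 0) = Rational(-7, 6))
H = 24 (H = Mul(4, 6) = 24)
Pow(Add(Pow(Add(91, Function('S')(5)), -1), Pow(H, -1)), 2) = Pow(Add(Pow(Add(91, Rational(-7, 6)), -1), Pow(24, -1)), 2) = Pow(Add(Pow(Rational(539, 6), -1), Rational(1, 24)), 2) = Pow(Add(Rational(6, 539), Rational(1, 24)), 2) = Pow(Rational(683, 12936), 2) = Rational(466489, 167340096)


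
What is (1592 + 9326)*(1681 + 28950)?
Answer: 334429258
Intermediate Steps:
(1592 + 9326)*(1681 + 28950) = 10918*30631 = 334429258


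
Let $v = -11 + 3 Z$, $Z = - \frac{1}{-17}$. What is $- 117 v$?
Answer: $\frac{21528}{17} \approx 1266.4$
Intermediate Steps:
$Z = \frac{1}{17}$ ($Z = \left(-1\right) \left(- \frac{1}{17}\right) = \frac{1}{17} \approx 0.058824$)
$v = - \frac{184}{17}$ ($v = -11 + 3 \cdot \frac{1}{17} = -11 + \frac{3}{17} = - \frac{184}{17} \approx -10.824$)
$- 117 v = \left(-117\right) \left(- \frac{184}{17}\right) = \frac{21528}{17}$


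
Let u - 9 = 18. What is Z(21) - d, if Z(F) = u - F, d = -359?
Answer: 365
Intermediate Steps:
u = 27 (u = 9 + 18 = 27)
Z(F) = 27 - F
Z(21) - d = (27 - 1*21) - 1*(-359) = (27 - 21) + 359 = 6 + 359 = 365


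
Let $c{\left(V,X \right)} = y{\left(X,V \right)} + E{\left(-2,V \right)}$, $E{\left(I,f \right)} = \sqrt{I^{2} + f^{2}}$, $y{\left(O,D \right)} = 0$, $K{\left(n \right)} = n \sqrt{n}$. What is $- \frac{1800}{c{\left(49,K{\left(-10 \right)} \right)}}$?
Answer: $- \frac{360 \sqrt{2405}}{481} \approx -36.704$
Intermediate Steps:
$K{\left(n \right)} = n^{\frac{3}{2}}$
$c{\left(V,X \right)} = \sqrt{4 + V^{2}}$ ($c{\left(V,X \right)} = 0 + \sqrt{\left(-2\right)^{2} + V^{2}} = 0 + \sqrt{4 + V^{2}} = \sqrt{4 + V^{2}}$)
$- \frac{1800}{c{\left(49,K{\left(-10 \right)} \right)}} = - \frac{1800}{\sqrt{4 + 49^{2}}} = - \frac{1800}{\sqrt{4 + 2401}} = - \frac{1800}{\sqrt{2405}} = - 1800 \frac{\sqrt{2405}}{2405} = - \frac{360 \sqrt{2405}}{481}$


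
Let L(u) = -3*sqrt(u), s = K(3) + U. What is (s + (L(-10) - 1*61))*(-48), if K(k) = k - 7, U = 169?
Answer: -4992 + 144*I*sqrt(10) ≈ -4992.0 + 455.37*I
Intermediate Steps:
K(k) = -7 + k
s = 165 (s = (-7 + 3) + 169 = -4 + 169 = 165)
(s + (L(-10) - 1*61))*(-48) = (165 + (-3*I*sqrt(10) - 1*61))*(-48) = (165 + (-3*I*sqrt(10) - 61))*(-48) = (165 + (-61 - 3*I*sqrt(10)))*(-48) = (104 - 3*I*sqrt(10))*(-48) = -4992 + 144*I*sqrt(10)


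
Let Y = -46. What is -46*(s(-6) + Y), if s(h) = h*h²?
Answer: 12052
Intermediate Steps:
s(h) = h³
-46*(s(-6) + Y) = -46*((-6)³ - 46) = -46*(-216 - 46) = -46*(-262) = 12052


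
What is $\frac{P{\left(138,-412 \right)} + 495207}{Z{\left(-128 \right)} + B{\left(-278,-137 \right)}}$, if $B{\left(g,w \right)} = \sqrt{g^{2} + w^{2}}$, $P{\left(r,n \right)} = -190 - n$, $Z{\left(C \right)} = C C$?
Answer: $\frac{8117108736}{268339403} - \frac{495429 \sqrt{96053}}{268339403} \approx 29.677$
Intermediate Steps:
$Z{\left(C \right)} = C^{2}$
$\frac{P{\left(138,-412 \right)} + 495207}{Z{\left(-128 \right)} + B{\left(-278,-137 \right)}} = \frac{\left(-190 - -412\right) + 495207}{\left(-128\right)^{2} + \sqrt{\left(-278\right)^{2} + \left(-137\right)^{2}}} = \frac{\left(-190 + 412\right) + 495207}{16384 + \sqrt{77284 + 18769}} = \frac{222 + 495207}{16384 + \sqrt{96053}} = \frac{495429}{16384 + \sqrt{96053}}$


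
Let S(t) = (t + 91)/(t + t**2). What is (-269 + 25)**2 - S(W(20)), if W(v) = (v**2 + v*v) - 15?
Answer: 6122384414/102835 ≈ 59536.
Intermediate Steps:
W(v) = -15 + 2*v**2 (W(v) = (v**2 + v**2) - 15 = 2*v**2 - 15 = -15 + 2*v**2)
S(t) = (91 + t)/(t + t**2)
(-269 + 25)**2 - S(W(20)) = (-269 + 25)**2 - (91 + (-15 + 2*20**2))/((-15 + 2*20**2)*(1 + (-15 + 2*20**2))) = (-244)**2 - (91 + (-15 + 2*400))/((-15 + 2*400)*(1 + (-15 + 2*400))) = 59536 - (91 + (-15 + 800))/((-15 + 800)*(1 + (-15 + 800))) = 59536 - (91 + 785)/(785*(1 + 785)) = 59536 - 876/(785*786) = 59536 - 1*146/102835 = 59536 - 146/102835 = 6122384414/102835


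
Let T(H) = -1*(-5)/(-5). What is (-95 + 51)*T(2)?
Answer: 44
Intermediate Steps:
T(H) = -1 (T(H) = 5*(-⅕) = -1)
(-95 + 51)*T(2) = (-95 + 51)*(-1) = -44*(-1) = 44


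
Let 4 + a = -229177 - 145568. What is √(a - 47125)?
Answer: I*√421874 ≈ 649.52*I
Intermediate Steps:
a = -374749 (a = -4 + (-229177 - 145568) = -4 - 374745 = -374749)
√(a - 47125) = √(-374749 - 47125) = √(-421874) = I*√421874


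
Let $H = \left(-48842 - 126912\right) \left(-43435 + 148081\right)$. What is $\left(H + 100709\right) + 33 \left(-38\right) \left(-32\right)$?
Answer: $-18391812247$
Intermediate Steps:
$H = -18391953084$ ($H = \left(-175754\right) 104646 = -18391953084$)
$\left(H + 100709\right) + 33 \left(-38\right) \left(-32\right) = \left(-18391953084 + 100709\right) + 33 \left(-38\right) \left(-32\right) = -18391852375 - -40128 = -18391852375 + 40128 = -18391812247$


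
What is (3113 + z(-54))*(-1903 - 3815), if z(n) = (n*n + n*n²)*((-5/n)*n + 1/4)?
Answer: -4215401088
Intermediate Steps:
z(n) = -19*n²/4 - 19*n³/4 (z(n) = (n² + n³)*((-5/n)*n + ¼) = (n² + n³)*(-5 + ¼) = (n² + n³)*(-19/4) = -19*n²/4 - 19*n³/4)
(3113 + z(-54))*(-1903 - 3815) = (3113 + (19/4)*(-54)²*(-1 - 1*(-54)))*(-1903 - 3815) = (3113 + (19/4)*2916*(-1 + 54))*(-5718) = (3113 + (19/4)*2916*53)*(-5718) = (3113 + 734103)*(-5718) = 737216*(-5718) = -4215401088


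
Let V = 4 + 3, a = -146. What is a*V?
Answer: -1022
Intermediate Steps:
V = 7
a*V = -146*7 = -1022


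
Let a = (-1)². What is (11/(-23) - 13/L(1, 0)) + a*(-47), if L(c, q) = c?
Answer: -1391/23 ≈ -60.478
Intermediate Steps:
a = 1
(11/(-23) - 13/L(1, 0)) + a*(-47) = (11/(-23) - 13/1) + 1*(-47) = (11*(-1/23) - 13*1) - 47 = (-11/23 - 13) - 47 = -310/23 - 47 = -1391/23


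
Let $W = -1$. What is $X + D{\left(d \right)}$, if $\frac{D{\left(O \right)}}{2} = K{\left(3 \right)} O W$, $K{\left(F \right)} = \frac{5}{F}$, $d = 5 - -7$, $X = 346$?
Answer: $306$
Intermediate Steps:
$d = 12$ ($d = 5 + 7 = 12$)
$D{\left(O \right)} = - \frac{10 O}{3}$ ($D{\left(O \right)} = 2 \cdot \frac{5}{3} O \left(-1\right) = 2 \cdot 5 \cdot \frac{1}{3} O \left(-1\right) = 2 \frac{5 O}{3} \left(-1\right) = 2 \left(- \frac{5 O}{3}\right) = - \frac{10 O}{3}$)
$X + D{\left(d \right)} = 346 - 40 = 306$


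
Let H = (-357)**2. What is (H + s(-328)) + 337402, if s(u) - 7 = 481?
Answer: 465339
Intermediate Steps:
H = 127449
s(u) = 488 (s(u) = 7 + 481 = 488)
(H + s(-328)) + 337402 = (127449 + 488) + 337402 = 127937 + 337402 = 465339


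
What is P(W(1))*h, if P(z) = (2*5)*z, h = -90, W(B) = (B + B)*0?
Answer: 0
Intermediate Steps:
W(B) = 0 (W(B) = (2*B)*0 = 0)
P(z) = 10*z
P(W(1))*h = (10*0)*(-90) = 0*(-90) = 0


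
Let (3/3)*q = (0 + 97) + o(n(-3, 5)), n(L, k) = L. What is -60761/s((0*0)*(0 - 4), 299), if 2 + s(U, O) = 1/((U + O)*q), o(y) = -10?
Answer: 1580575893/52025 ≈ 30381.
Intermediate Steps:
q = 87 (q = (0 + 97) - 10 = 97 - 10 = 87)
s(U, O) = -2 + 1/(87*(O + U)) (s(U, O) = -2 + 1/((U + O)*87) = -2 + (1/87)/(O + U) = -2 + 1/(87*(O + U)))
-60761/s((0*0)*(0 - 4), 299) = -60761*(299 + (0*0)*(0 - 4))/(1/87 - 2*299 - 2*0*0*(0 - 4)) = -60761*(299 + 0*(-4))/(1/87 - 598 - 0*(-4)) = -60761*(299 + 0)/(1/87 - 598 - 2*0) = -60761*299/(1/87 - 598 + 0) = -60761/((1/299)*(-52025/87)) = -60761/(-52025/26013) = -60761*(-26013/52025) = 1580575893/52025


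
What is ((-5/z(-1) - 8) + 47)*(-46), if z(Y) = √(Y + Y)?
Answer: -1794 - 115*I*√2 ≈ -1794.0 - 162.63*I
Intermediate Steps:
z(Y) = √2*√Y (z(Y) = √(2*Y) = √2*√Y)
((-5/z(-1) - 8) + 47)*(-46) = ((-5*(-I*√2/2) - 8) + 47)*(-46) = ((-(-5)*I*√2/2 - 8) + 47)*(-46) = ((5*I*√2/2 - 8) + 47)*(-46) = ((-8 + 5*I*√2/2) + 47)*(-46) = (39 + 5*I*√2/2)*(-46) = -1794 - 115*I*√2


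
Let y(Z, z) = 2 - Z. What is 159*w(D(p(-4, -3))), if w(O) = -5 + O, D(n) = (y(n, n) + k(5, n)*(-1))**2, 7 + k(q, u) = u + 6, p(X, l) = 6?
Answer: 12084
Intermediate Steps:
k(q, u) = -1 + u (k(q, u) = -7 + (u + 6) = -7 + (6 + u) = -1 + u)
D(n) = (3 - 2*n)**2 (D(n) = ((2 - n) + (-1 + n)*(-1))**2 = ((2 - n) + (1 - n))**2 = (3 - 2*n)**2)
159*w(D(p(-4, -3))) = 159*(-5 + (-3 + 2*6)**2) = 159*(-5 + (-3 + 12)**2) = 159*(-5 + 9**2) = 159*(-5 + 81) = 159*76 = 12084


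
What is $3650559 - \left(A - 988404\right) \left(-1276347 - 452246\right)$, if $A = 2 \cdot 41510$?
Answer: $-1565036794153$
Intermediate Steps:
$A = 83020$
$3650559 - \left(A - 988404\right) \left(-1276347 - 452246\right) = 3650559 - \left(83020 - 988404\right) \left(-1276347 - 452246\right) = 3650559 - \left(-905384\right) \left(-1728593\right) = 3650559 - 1565040444712 = -1565036794153$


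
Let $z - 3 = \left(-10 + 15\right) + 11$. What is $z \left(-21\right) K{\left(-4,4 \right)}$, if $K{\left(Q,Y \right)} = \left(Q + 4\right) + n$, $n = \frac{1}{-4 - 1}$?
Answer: $\frac{399}{5} \approx 79.8$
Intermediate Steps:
$n = - \frac{1}{5}$ ($n = \frac{1}{-5} = - \frac{1}{5} \approx -0.2$)
$z = 19$ ($z = 3 + \left(\left(-10 + 15\right) + 11\right) = 3 + \left(5 + 11\right) = 3 + 16 = 19$)
$K{\left(Q,Y \right)} = \frac{19}{5} + Q$ ($K{\left(Q,Y \right)} = \left(Q + 4\right) - \frac{1}{5} = \left(4 + Q\right) - \frac{1}{5} = \frac{19}{5} + Q$)
$z \left(-21\right) K{\left(-4,4 \right)} = 19 \left(-21\right) \left(\frac{19}{5} - 4\right) = \left(-399\right) \left(- \frac{1}{5}\right) = \frac{399}{5}$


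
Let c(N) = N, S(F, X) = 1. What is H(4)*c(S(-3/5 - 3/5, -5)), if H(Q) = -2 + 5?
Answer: 3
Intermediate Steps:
H(Q) = 3
H(4)*c(S(-3/5 - 3/5, -5)) = 3*1 = 3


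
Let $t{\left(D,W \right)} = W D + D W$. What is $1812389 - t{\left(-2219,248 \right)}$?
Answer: $2913013$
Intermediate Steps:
$t{\left(D,W \right)} = 2 D W$ ($t{\left(D,W \right)} = D W + D W = 2 D W$)
$1812389 - t{\left(-2219,248 \right)} = 1812389 - 2 \left(-2219\right) 248 = 1812389 - -1100624 = 1812389 + 1100624 = 2913013$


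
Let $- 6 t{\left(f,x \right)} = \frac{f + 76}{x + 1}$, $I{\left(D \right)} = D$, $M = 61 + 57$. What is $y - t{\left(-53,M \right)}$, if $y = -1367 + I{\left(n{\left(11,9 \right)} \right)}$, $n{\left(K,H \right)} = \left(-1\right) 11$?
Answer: $- \frac{983869}{714} \approx -1378.0$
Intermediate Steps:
$M = 118$
$n{\left(K,H \right)} = -11$
$t{\left(f,x \right)} = - \frac{76 + f}{6 \left(1 + x\right)}$ ($t{\left(f,x \right)} = - \frac{\left(f + 76\right) \frac{1}{x + 1}}{6} = - \frac{\left(76 + f\right) \frac{1}{1 + x}}{6} = - \frac{\frac{1}{1 + x} \left(76 + f\right)}{6} = - \frac{76 + f}{6 \left(1 + x\right)}$)
$y = -1378$ ($y = -1367 - 11 = -1378$)
$y - t{\left(-53,M \right)} = -1378 - \frac{-76 - -53}{6 \left(1 + 118\right)} = -1378 - \frac{-76 + 53}{6 \cdot 119} = -1378 - \frac{1}{6} \cdot \frac{1}{119} \left(-23\right) = -1378 - - \frac{23}{714} = -1378 + \frac{23}{714} = - \frac{983869}{714}$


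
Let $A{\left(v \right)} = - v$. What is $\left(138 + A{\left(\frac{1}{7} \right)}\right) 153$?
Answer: $\frac{147645}{7} \approx 21092.0$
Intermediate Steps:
$\left(138 + A{\left(\frac{1}{7} \right)}\right) 153 = \left(138 - \frac{1}{7}\right) 153 = \frac{965}{7} \cdot 153 = \frac{147645}{7}$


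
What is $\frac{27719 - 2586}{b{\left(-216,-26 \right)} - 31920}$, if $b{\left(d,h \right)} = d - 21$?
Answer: $- \frac{25133}{32157} \approx -0.78157$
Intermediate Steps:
$b{\left(d,h \right)} = -21 + d$
$\frac{27719 - 2586}{b{\left(-216,-26 \right)} - 31920} = \frac{27719 - 2586}{\left(-21 - 216\right) - 31920} = \frac{25133}{-237 - 31920} = \frac{25133}{-32157} = 25133 \left(- \frac{1}{32157}\right) = - \frac{25133}{32157}$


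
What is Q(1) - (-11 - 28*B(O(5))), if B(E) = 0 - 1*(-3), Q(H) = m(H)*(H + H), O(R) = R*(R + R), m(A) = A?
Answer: 97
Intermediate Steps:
O(R) = 2*R² (O(R) = R*(2*R) = 2*R²)
Q(H) = 2*H² (Q(H) = H*(H + H) = H*(2*H) = 2*H²)
B(E) = 3 (B(E) = 0 + 3 = 3)
Q(1) - (-11 - 28*B(O(5))) = 2*1² - (-11 - 28*3) = 2*1 - (-11 - 84) = 2 - 1*(-95) = 2 + 95 = 97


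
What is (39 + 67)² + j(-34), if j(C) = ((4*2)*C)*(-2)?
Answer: 11780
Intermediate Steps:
j(C) = -16*C (j(C) = (8*C)*(-2) = -16*C)
(39 + 67)² + j(-34) = (39 + 67)² - 16*(-34) = 106² + 544 = 11236 + 544 = 11780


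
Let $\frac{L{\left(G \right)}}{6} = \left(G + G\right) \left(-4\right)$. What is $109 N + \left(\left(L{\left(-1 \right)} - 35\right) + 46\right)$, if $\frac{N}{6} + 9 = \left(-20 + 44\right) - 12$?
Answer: $2021$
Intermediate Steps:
$N = 18$ ($N = -54 + 6 \left(\left(-20 + 44\right) - 12\right) = -54 + 6 \left(24 - 12\right) = -54 + 6 \cdot 12 = -54 + 72 = 18$)
$L{\left(G \right)} = - 48 G$ ($L{\left(G \right)} = 6 \left(G + G\right) \left(-4\right) = 6 \cdot 2 G \left(-4\right) = 6 \left(- 8 G\right) = - 48 G$)
$109 N + \left(\left(L{\left(-1 \right)} - 35\right) + 46\right) = 109 \cdot 18 + \left(\left(\left(-48\right) \left(-1\right) - 35\right) + 46\right) = 1962 + \left(\left(48 - 35\right) + 46\right) = 1962 + \left(13 + 46\right) = 1962 + 59 = 2021$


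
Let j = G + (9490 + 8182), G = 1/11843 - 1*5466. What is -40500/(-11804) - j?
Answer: -32804910718/2688361 ≈ -12203.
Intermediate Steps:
G = -64733837/11843 (G = 1/11843 - 5466 = -64733837/11843 ≈ -5466.0)
j = 144555659/11843 (j = -64733837/11843 + (9490 + 8182) = -64733837/11843 + 17672 = 144555659/11843 ≈ 12206.)
-40500/(-11804) - j = -40500/(-11804) - 1*144555659/11843 = -40500*(-1/11804) - 144555659/11843 = 10125/2951 - 144555659/11843 = -32804910718/2688361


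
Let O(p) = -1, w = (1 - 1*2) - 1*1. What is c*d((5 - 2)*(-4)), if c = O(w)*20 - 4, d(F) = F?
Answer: 288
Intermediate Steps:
w = -2 (w = (1 - 2) - 1 = -1 - 1 = -2)
c = -24 (c = -1*20 - 4 = -20 - 4 = -24)
c*d((5 - 2)*(-4)) = -24*(5 - 2)*(-4) = -72*(-4) = -24*(-12) = 288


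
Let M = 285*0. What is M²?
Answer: 0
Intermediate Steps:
M = 0
M² = 0² = 0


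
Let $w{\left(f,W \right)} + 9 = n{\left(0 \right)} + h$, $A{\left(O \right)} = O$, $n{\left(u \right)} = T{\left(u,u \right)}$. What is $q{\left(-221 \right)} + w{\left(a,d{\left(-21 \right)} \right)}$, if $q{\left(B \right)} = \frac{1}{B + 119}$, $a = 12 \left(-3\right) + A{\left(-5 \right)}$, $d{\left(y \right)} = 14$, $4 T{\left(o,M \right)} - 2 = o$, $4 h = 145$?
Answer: $\frac{5659}{204} \approx 27.74$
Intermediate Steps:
$h = \frac{145}{4}$ ($h = \frac{1}{4} \cdot 145 = \frac{145}{4} \approx 36.25$)
$T{\left(o,M \right)} = \frac{1}{2} + \frac{o}{4}$
$n{\left(u \right)} = \frac{1}{2} + \frac{u}{4}$
$a = -41$ ($a = 12 \left(-3\right) - 5 = -36 - 5 = -41$)
$w{\left(f,W \right)} = \frac{111}{4}$ ($w{\left(f,W \right)} = -9 + \left(\left(\frac{1}{2} + \frac{1}{4} \cdot 0\right) + \frac{145}{4}\right) = -9 + \left(\left(\frac{1}{2} + 0\right) + \frac{145}{4}\right) = -9 + \left(\frac{1}{2} + \frac{145}{4}\right) = -9 + \frac{147}{4} = \frac{111}{4}$)
$q{\left(B \right)} = \frac{1}{119 + B}$
$q{\left(-221 \right)} + w{\left(a,d{\left(-21 \right)} \right)} = \frac{1}{119 - 221} + \frac{111}{4} = \frac{1}{-102} + \frac{111}{4} = - \frac{1}{102} + \frac{111}{4} = \frac{5659}{204}$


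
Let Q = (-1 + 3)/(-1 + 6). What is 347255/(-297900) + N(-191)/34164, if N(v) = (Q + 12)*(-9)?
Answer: -66093697/56541420 ≈ -1.1689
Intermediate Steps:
Q = 2/5 ≈ 0.40000
N(v) = -558/5 (N(v) = (2/5 + 12)*(-9) = (62/5)*(-9) = -558/5)
347255/(-297900) + N(-191)/34164 = 347255/(-297900) - 558/5/34164 = 347255*(-1/297900) - 558/5*1/34164 = -69451/59580 - 31/9490 = -66093697/56541420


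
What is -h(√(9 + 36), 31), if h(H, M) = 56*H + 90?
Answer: -90 - 168*√5 ≈ -465.66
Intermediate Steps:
h(H, M) = 90 + 56*H
-h(√(9 + 36), 31) = -(90 + 56*√(9 + 36)) = -(90 + 56*√45) = -(90 + 56*(3*√5)) = -(90 + 168*√5) = -90 - 168*√5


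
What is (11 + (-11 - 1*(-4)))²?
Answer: 16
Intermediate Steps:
(11 + (-11 - 1*(-4)))² = (11 + (-11 + 4))² = (11 - 7)² = 4² = 16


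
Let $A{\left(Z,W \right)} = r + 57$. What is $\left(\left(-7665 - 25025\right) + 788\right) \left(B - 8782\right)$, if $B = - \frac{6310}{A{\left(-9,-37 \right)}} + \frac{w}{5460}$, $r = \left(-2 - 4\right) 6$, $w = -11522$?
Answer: $\frac{10143576689}{35} \approx 2.8982 \cdot 10^{8}$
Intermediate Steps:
$r = -36$ ($r = \left(-6\right) 6 = -36$)
$A{\left(Z,W \right)} = 21$ ($A{\left(Z,W \right)} = -36 + 57 = 21$)
$B = - \frac{826061}{2730}$ ($B = - \frac{6310}{21} - \frac{11522}{5460} = \left(-6310\right) \frac{1}{21} - \frac{823}{390} = - \frac{6310}{21} - \frac{823}{390} = - \frac{826061}{2730} \approx -302.59$)
$\left(\left(-7665 - 25025\right) + 788\right) \left(B - 8782\right) = \left(\left(-7665 - 25025\right) + 788\right) \left(- \frac{826061}{2730} - 8782\right) = \left(\left(-7665 - 25025\right) + 788\right) \left(- \frac{24800921}{2730}\right) = \left(-32690 + 788\right) \left(- \frac{24800921}{2730}\right) = \left(-31902\right) \left(- \frac{24800921}{2730}\right) = \frac{10143576689}{35}$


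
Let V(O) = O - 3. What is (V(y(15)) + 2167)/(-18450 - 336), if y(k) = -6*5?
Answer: -1067/9393 ≈ -0.11360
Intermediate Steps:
y(k) = -30
V(O) = -3 + O
(V(y(15)) + 2167)/(-18450 - 336) = ((-3 - 30) + 2167)/(-18450 - 336) = (-33 + 2167)/(-18786) = 2134*(-1/18786) = -1067/9393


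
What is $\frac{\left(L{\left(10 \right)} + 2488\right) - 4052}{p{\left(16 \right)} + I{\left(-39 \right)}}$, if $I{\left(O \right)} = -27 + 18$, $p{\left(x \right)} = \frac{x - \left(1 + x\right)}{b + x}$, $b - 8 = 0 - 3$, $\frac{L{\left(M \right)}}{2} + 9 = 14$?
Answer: $\frac{16317}{95} \approx 171.76$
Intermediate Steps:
$L{\left(M \right)} = 10$ ($L{\left(M \right)} = -18 + 2 \cdot 14 = -18 + 28 = 10$)
$b = 5$ ($b = 8 + \left(0 - 3\right) = 8 - 3 = 5$)
$p{\left(x \right)} = - \frac{1}{5 + x}$ ($p{\left(x \right)} = \frac{x - \left(1 + x\right)}{5 + x} = - \frac{1}{5 + x}$)
$I{\left(O \right)} = -9$
$\frac{\left(L{\left(10 \right)} + 2488\right) - 4052}{p{\left(16 \right)} + I{\left(-39 \right)}} = \frac{\left(10 + 2488\right) - 4052}{- \frac{1}{5 + 16} - 9} = \frac{2498 - 4052}{- \frac{1}{21} - 9} = - \frac{1554}{\left(-1\right) \frac{1}{21} - 9} = - \frac{1554}{- \frac{1}{21} - 9} = - \frac{1554}{- \frac{190}{21}} = \left(-1554\right) \left(- \frac{21}{190}\right) = \frac{16317}{95}$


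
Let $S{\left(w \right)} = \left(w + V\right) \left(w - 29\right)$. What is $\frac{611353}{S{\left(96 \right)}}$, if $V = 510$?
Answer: $\frac{6053}{402} \approx 15.057$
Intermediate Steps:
$S{\left(w \right)} = \left(-29 + w\right) \left(510 + w\right)$ ($S{\left(w \right)} = \left(w + 510\right) \left(w - 29\right) = \left(510 + w\right) \left(-29 + w\right) = \left(-29 + w\right) \left(510 + w\right)$)
$\frac{611353}{S{\left(96 \right)}} = \frac{611353}{-14790 + 96^{2} + 481 \cdot 96} = \frac{611353}{-14790 + 9216 + 46176} = \frac{611353}{40602} = 611353 \cdot \frac{1}{40602} = \frac{6053}{402}$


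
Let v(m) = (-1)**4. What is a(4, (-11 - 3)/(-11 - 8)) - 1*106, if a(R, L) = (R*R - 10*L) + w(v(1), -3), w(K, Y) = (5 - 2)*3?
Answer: -1679/19 ≈ -88.368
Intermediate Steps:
v(m) = 1
w(K, Y) = 9 (w(K, Y) = 3*3 = 9)
a(R, L) = 9 + R**2 - 10*L (a(R, L) = (R*R - 10*L) + 9 = (R**2 - 10*L) + 9 = 9 + R**2 - 10*L)
a(4, (-11 - 3)/(-11 - 8)) - 1*106 = (9 + 4**2 - 10*(-11 - 3)/(-11 - 8)) - 1*106 = (9 + 16 - (-140)/(-19)) - 106 = (9 + 16 - (-140)*(-1)/19) - 106 = (9 + 16 - 10*14/19) - 106 = (9 + 16 - 140/19) - 106 = 335/19 - 106 = -1679/19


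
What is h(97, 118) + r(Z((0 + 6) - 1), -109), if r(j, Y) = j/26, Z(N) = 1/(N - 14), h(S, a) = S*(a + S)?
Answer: 4880069/234 ≈ 20855.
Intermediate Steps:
h(S, a) = S*(S + a)
Z(N) = 1/(-14 + N)
r(j, Y) = j/26 (r(j, Y) = j*(1/26) = j/26)
h(97, 118) + r(Z((0 + 6) - 1), -109) = 97*(97 + 118) + 1/(26*(-14 + ((0 + 6) - 1))) = 97*215 + 1/(26*(-14 + (6 - 1))) = 20855 + 1/(26*(-14 + 5)) = 20855 + (1/26)/(-9) = 20855 + (1/26)*(-1/9) = 20855 - 1/234 = 4880069/234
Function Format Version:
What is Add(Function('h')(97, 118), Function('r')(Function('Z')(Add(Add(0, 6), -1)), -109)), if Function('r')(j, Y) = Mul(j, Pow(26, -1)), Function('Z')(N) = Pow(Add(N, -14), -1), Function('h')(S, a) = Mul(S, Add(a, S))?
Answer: Rational(4880069, 234) ≈ 20855.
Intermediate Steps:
Function('h')(S, a) = Mul(S, Add(S, a))
Function('Z')(N) = Pow(Add(-14, N), -1)
Function('r')(j, Y) = Mul(Rational(1, 26), j) (Function('r')(j, Y) = Mul(j, Rational(1, 26)) = Mul(Rational(1, 26), j))
Add(Function('h')(97, 118), Function('r')(Function('Z')(Add(Add(0, 6), -1)), -109)) = Add(Mul(97, Add(97, 118)), Mul(Rational(1, 26), Pow(Add(-14, Add(Add(0, 6), -1)), -1))) = Add(Mul(97, 215), Mul(Rational(1, 26), Pow(Add(-14, Add(6, -1)), -1))) = Add(20855, Mul(Rational(1, 26), Pow(Add(-14, 5), -1))) = Add(20855, Mul(Rational(1, 26), Pow(-9, -1))) = Add(20855, Mul(Rational(1, 26), Rational(-1, 9))) = Add(20855, Rational(-1, 234)) = Rational(4880069, 234)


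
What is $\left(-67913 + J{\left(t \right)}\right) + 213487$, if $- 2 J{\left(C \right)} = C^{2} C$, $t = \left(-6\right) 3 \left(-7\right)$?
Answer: $-854614$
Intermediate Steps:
$t = 126$ ($t = \left(-18\right) \left(-7\right) = 126$)
$J{\left(C \right)} = - \frac{C^{3}}{2}$ ($J{\left(C \right)} = - \frac{C^{2} C}{2} = - \frac{C^{3}}{2}$)
$\left(-67913 + J{\left(t \right)}\right) + 213487 = \left(-67913 - \frac{126^{3}}{2}\right) + 213487 = \left(-67913 - 1000188\right) + 213487 = -1068101 + 213487 = -854614$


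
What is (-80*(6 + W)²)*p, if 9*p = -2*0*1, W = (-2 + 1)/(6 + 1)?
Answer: 0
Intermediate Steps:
W = -⅐ (W = -1/7 = -1*⅐ = -⅐ ≈ -0.14286)
p = 0 (p = (-2*0*1)/9 = (0*1)/9 = (⅑)*0 = 0)
(-80*(6 + W)²)*p = -80*(6 - ⅐)²*0 = -80*(41/7)²*0 = -80*1681/49*0 = -134480/49*0 = 0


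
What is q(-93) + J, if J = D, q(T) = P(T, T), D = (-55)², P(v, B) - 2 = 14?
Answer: 3041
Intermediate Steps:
P(v, B) = 16 (P(v, B) = 2 + 14 = 16)
D = 3025
q(T) = 16
J = 3025
q(-93) + J = 16 + 3025 = 3041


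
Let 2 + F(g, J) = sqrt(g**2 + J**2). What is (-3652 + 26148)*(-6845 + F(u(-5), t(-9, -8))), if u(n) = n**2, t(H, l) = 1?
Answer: -154030112 + 22496*sqrt(626) ≈ -1.5347e+8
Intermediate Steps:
F(g, J) = -2 + sqrt(J**2 + g**2) (F(g, J) = -2 + sqrt(g**2 + J**2) = -2 + sqrt(J**2 + g**2))
(-3652 + 26148)*(-6845 + F(u(-5), t(-9, -8))) = (-3652 + 26148)*(-6845 + (-2 + sqrt(1**2 + ((-5)**2)**2))) = 22496*(-6845 + (-2 + sqrt(1 + 25**2))) = 22496*(-6845 + (-2 + sqrt(1 + 625))) = 22496*(-6845 + (-2 + sqrt(626))) = 22496*(-6847 + sqrt(626)) = -154030112 + 22496*sqrt(626)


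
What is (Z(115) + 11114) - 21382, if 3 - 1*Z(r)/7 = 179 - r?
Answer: -10695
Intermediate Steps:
Z(r) = -1232 + 7*r (Z(r) = 21 - 7*(179 - r) = 21 + (-1253 + 7*r) = -1232 + 7*r)
(Z(115) + 11114) - 21382 = ((-1232 + 7*115) + 11114) - 21382 = ((-1232 + 805) + 11114) - 21382 = (-427 + 11114) - 21382 = 10687 - 21382 = -10695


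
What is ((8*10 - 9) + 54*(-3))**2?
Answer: 8281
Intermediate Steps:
((8*10 - 9) + 54*(-3))**2 = ((80 - 9) - 162)**2 = (71 - 162)**2 = (-91)**2 = 8281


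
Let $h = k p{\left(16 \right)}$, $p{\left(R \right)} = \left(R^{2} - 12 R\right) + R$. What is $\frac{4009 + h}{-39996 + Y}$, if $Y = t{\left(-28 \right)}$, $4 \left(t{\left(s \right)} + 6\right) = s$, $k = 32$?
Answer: $- \frac{6569}{40009} \approx -0.16419$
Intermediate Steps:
$t{\left(s \right)} = -6 + \frac{s}{4}$
$Y = -13$ ($Y = -6 + \frac{1}{4} \left(-28\right) = -6 - 7 = -13$)
$p{\left(R \right)} = R^{2} - 11 R$
$h = 2560$ ($h = 32 \cdot 16 \left(-11 + 16\right) = 32 \cdot 16 \cdot 5 = 32 \cdot 80 = 2560$)
$\frac{4009 + h}{-39996 + Y} = \frac{4009 + 2560}{-39996 - 13} = \frac{6569}{-40009} = 6569 \left(- \frac{1}{40009}\right) = - \frac{6569}{40009}$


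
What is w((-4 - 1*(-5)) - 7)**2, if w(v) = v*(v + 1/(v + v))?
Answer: 5329/4 ≈ 1332.3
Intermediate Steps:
w(v) = v*(v + 1/(2*v))
w((-4 - 1*(-5)) - 7)**2 = (1/2 + ((-4 - 1*(-5)) - 7)**2)**2 = (1/2 + ((-4 + 5) - 7)**2)**2 = (1/2 + (1 - 7)**2)**2 = (1/2 + (-6)**2)**2 = (1/2 + 36)**2 = (73/2)**2 = 5329/4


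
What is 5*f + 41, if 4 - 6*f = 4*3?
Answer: 103/3 ≈ 34.333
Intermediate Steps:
f = -4/3 (f = ⅔ - 2*3/3 = ⅔ - ⅙*12 = ⅔ - 2 = -4/3 ≈ -1.3333)
5*f + 41 = 5*(-4/3) + 41 = -20/3 + 41 = 103/3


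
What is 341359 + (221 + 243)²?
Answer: 556655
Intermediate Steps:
341359 + (221 + 243)² = 341359 + 464² = 341359 + 215296 = 556655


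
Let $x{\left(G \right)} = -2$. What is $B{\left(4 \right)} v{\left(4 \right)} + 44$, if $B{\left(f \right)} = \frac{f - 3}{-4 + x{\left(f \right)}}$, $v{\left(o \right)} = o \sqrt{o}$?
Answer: $\frac{128}{3} \approx 42.667$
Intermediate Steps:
$v{\left(o \right)} = o^{\frac{3}{2}}$
$B{\left(f \right)} = \frac{1}{2} - \frac{f}{6}$ ($B{\left(f \right)} = \frac{f - 3}{-4 - 2} = \frac{-3 + f}{-6} = \left(-3 + f\right) \left(- \frac{1}{6}\right) = \frac{1}{2} - \frac{f}{6}$)
$B{\left(4 \right)} v{\left(4 \right)} + 44 = \left(\frac{1}{2} - \frac{2}{3}\right) 4^{\frac{3}{2}} + 44 = \left(\frac{1}{2} - \frac{2}{3}\right) 8 + 44 = \left(- \frac{1}{6}\right) 8 + 44 = - \frac{4}{3} + 44 = \frac{128}{3}$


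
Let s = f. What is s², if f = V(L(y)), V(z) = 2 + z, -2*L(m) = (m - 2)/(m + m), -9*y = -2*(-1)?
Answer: ¼ ≈ 0.25000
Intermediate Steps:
y = -2/9 (y = -(-2)*(-1)/9 = -⅑*2 = -2/9 ≈ -0.22222)
L(m) = -(-2 + m)/(4*m) (L(m) = -(m - 2)/(2*(m + m)) = -(-2 + m)/(2*(2*m)) = -(-2 + m)*1/(2*m)/2 = -(-2 + m)/(4*m))
f = -½ (f = 2 + (2 - 1*(-2/9))/(4*(-2/9)) = 2 + (¼)*(-9/2)*(2 + 2/9) = 2 + (¼)*(-9/2)*(20/9) = 2 - 5/2 = -½ ≈ -0.50000)
s = -½ ≈ -0.50000
s² = (-½)² = ¼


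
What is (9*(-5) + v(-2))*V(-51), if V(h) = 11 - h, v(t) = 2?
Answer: -2666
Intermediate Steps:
(9*(-5) + v(-2))*V(-51) = (9*(-5) + 2)*(11 - 1*(-51)) = (-45 + 2)*(11 + 51) = -43*62 = -2666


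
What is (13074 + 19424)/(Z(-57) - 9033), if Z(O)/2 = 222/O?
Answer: -617462/171775 ≈ -3.5946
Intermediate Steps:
Z(O) = 444/O (Z(O) = 2*(222/O) = 444/O)
(13074 + 19424)/(Z(-57) - 9033) = (13074 + 19424)/(444/(-57) - 9033) = 32498/(444*(-1/57) - 9033) = 32498/(-148/19 - 9033) = 32498/(-171775/19) = 32498*(-19/171775) = -617462/171775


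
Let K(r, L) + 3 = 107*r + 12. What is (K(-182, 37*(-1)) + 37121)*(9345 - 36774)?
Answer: -484286424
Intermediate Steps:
K(r, L) = 9 + 107*r (K(r, L) = -3 + (107*r + 12) = -3 + (12 + 107*r) = 9 + 107*r)
(K(-182, 37*(-1)) + 37121)*(9345 - 36774) = ((9 + 107*(-182)) + 37121)*(9345 - 36774) = ((9 - 19474) + 37121)*(-27429) = (-19465 + 37121)*(-27429) = 17656*(-27429) = -484286424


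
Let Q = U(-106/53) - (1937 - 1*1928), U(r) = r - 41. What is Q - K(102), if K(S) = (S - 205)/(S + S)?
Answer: -10505/204 ≈ -51.495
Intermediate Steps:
U(r) = -41 + r
K(S) = (-205 + S)/(2*S) (K(S) = (-205 + S)/((2*S)) = (-205 + S)*(1/(2*S)) = (-205 + S)/(2*S))
Q = -52 (Q = (-41 - 106/53) - (1937 - 1*1928) = (-41 - 106*1/53) - (1937 - 1928) = (-41 - 2) - 1*9 = -43 - 9 = -52)
Q - K(102) = -52 - (-205 + 102)/(2*102) = -52 - (-103)/(2*102) = -52 - 1*(-103/204) = -52 + 103/204 = -10505/204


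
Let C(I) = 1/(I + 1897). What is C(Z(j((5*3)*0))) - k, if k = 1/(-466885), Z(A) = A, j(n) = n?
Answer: 468782/885680845 ≈ 0.00052929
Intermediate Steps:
k = -1/466885 ≈ -2.1419e-6
C(I) = 1/(1897 + I)
C(Z(j((5*3)*0))) - k = 1/(1897 + (5*3)*0) - 1*(-1/466885) = 1/(1897 + 15*0) + 1/466885 = 1/(1897 + 0) + 1/466885 = 1/1897 + 1/466885 = 468782/885680845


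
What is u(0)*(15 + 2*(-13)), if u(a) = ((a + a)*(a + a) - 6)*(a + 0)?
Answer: 0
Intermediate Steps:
u(a) = a*(-6 + 4*a²) (u(a) = ((2*a)*(2*a) - 6)*a = (4*a² - 6)*a = (-6 + 4*a²)*a = a*(-6 + 4*a²))
u(0)*(15 + 2*(-13)) = (-6*0 + 4*0³)*(15 + 2*(-13)) = (0 + 4*0)*(15 - 26) = (0 + 0)*(-11) = 0*(-11) = 0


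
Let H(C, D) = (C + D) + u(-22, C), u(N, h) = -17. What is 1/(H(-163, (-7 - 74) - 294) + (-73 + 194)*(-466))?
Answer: -1/56941 ≈ -1.7562e-5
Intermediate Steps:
H(C, D) = -17 + C + D (H(C, D) = (C + D) - 17 = -17 + C + D)
1/(H(-163, (-7 - 74) - 294) + (-73 + 194)*(-466)) = 1/((-17 - 163 + ((-7 - 74) - 294)) + (-73 + 194)*(-466)) = 1/((-17 - 163 + (-81 - 294)) + 121*(-466)) = 1/((-17 - 163 - 375) - 56386) = 1/(-555 - 56386) = 1/(-56941) = -1/56941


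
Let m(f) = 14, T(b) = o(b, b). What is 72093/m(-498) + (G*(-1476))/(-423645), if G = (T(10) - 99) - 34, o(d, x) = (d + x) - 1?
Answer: 1454261109/282430 ≈ 5149.1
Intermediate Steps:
o(d, x) = -1 + d + x
T(b) = -1 + 2*b (T(b) = -1 + b + b = -1 + 2*b)
G = -114 (G = ((-1 + 2*10) - 99) - 34 = ((-1 + 20) - 99) - 34 = (19 - 99) - 34 = -80 - 34 = -114)
72093/m(-498) + (G*(-1476))/(-423645) = 72093/14 - 114*(-1476)/(-423645) = 72093*(1/14) + 168264*(-1/423645) = 10299/2 - 56088/141215 = 1454261109/282430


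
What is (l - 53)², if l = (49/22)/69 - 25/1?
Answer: 14007906025/2304324 ≈ 6079.0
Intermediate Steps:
l = -37901/1518 (l = (49*(1/22))*(1/69) - 25*1 = (49/22)*(1/69) - 25 = 49/1518 - 25 = -37901/1518 ≈ -24.968)
(l - 53)² = (-37901/1518 - 53)² = (-118355/1518)² = 14007906025/2304324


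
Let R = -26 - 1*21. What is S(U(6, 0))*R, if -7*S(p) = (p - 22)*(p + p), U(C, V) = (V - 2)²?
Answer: -6768/7 ≈ -966.86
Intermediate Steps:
U(C, V) = (-2 + V)²
S(p) = -2*p*(-22 + p)/7 (S(p) = -(p - 22)*(p + p)/7 = -(-22 + p)*2*p/7 = -2*p*(-22 + p)/7)
R = -47 (R = -26 - 21 = -47)
S(U(6, 0))*R = (2*(-2 + 0)²*(22 - (-2 + 0)²)/7)*(-47) = ((2/7)*(-2)²*(22 - 1*(-2)²))*(-47) = ((2/7)*4*(22 - 1*4))*(-47) = ((2/7)*4*(22 - 4))*(-47) = ((2/7)*4*18)*(-47) = (144/7)*(-47) = -6768/7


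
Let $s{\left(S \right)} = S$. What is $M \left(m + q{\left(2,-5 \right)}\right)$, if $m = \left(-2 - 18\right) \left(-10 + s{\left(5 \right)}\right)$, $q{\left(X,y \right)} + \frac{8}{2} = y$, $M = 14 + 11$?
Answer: $2275$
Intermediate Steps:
$M = 25$
$q{\left(X,y \right)} = -4 + y$
$m = 100$ ($m = \left(-2 - 18\right) \left(-10 + 5\right) = \left(-20\right) \left(-5\right) = 100$)
$M \left(m + q{\left(2,-5 \right)}\right) = 25 \left(100 - 9\right) = 25 \cdot 91 = 2275$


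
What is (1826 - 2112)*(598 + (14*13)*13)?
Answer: -847704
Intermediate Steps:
(1826 - 2112)*(598 + (14*13)*13) = -286*(598 + 182*13) = -286*(598 + 2366) = -286*2964 = -847704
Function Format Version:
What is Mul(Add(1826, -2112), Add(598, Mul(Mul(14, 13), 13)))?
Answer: -847704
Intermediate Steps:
Mul(Add(1826, -2112), Add(598, Mul(Mul(14, 13), 13))) = Mul(-286, Add(598, Mul(182, 13))) = Mul(-286, Add(598, 2366)) = Mul(-286, 2964) = -847704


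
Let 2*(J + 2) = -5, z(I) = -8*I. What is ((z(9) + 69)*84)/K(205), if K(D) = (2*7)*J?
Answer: 4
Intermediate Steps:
J = -9/2 (J = -2 + (½)*(-5) = -2 - 5/2 = -9/2 ≈ -4.5000)
K(D) = -63 (K(D) = (2*7)*(-9/2) = 14*(-9/2) = -63)
((z(9) + 69)*84)/K(205) = ((-8*9 + 69)*84)/(-63) = ((-72 + 69)*84)*(-1/63) = -3*84*(-1/63) = -252*(-1/63) = 4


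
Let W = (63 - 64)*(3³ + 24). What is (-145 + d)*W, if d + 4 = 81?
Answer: 3468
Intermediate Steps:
d = 77 (d = -4 + 81 = 77)
W = -51 (W = -(27 + 24) = -1*51 = -51)
(-145 + d)*W = (-145 + 77)*(-51) = -68*(-51) = 3468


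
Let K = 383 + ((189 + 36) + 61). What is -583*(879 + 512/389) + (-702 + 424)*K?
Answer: -271991267/389 ≈ -6.9921e+5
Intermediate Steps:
K = 669 (K = 383 + (225 + 61) = 383 + 286 = 669)
-583*(879 + 512/389) + (-702 + 424)*K = -583*(879 + 512/389) + (-702 + 424)*669 = -583*(879 + 512*(1/389)) - 278*669 = -583*(879 + 512/389) - 185982 = -583*342443/389 - 185982 = -199644269/389 - 185982 = -271991267/389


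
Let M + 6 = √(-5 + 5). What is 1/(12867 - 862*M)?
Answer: 1/18039 ≈ 5.5435e-5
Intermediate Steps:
M = -6 (M = -6 + √(-5 + 5) = -6 + √0 = -6 + 0 = -6)
1/(12867 - 862*M) = 1/(12867 - 862*(-6)) = 1/(12867 + 5172) = 1/18039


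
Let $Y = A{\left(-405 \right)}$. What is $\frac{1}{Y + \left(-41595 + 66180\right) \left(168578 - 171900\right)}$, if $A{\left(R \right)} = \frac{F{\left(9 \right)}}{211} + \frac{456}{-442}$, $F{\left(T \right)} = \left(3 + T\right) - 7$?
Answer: $- \frac{46631}{3808417701473} \approx -1.2244 \cdot 10^{-8}$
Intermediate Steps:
$F{\left(T \right)} = -4 + T$
$A{\left(R \right)} = - \frac{47003}{46631}$ ($A{\left(R \right)} = \frac{-4 + 9}{211} + \frac{456}{-442} = 5 \cdot \frac{1}{211} + 456 \left(- \frac{1}{442}\right) = \frac{5}{211} - \frac{228}{221} = - \frac{47003}{46631}$)
$Y = - \frac{47003}{46631} \approx -1.008$
$\frac{1}{Y + \left(-41595 + 66180\right) \left(168578 - 171900\right)} = \frac{1}{- \frac{47003}{46631} + \left(-41595 + 66180\right) \left(168578 - 171900\right)} = \frac{1}{- \frac{47003}{46631} + 24585 \left(-3322\right)} = \frac{1}{- \frac{47003}{46631} - 81671370} = \frac{1}{- \frac{3808417701473}{46631}} = - \frac{46631}{3808417701473}$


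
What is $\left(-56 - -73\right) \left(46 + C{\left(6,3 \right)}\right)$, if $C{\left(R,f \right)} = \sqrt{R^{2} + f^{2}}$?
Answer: $782 + 51 \sqrt{5} \approx 896.04$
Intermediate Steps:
$\left(-56 - -73\right) \left(46 + C{\left(6,3 \right)}\right) = \left(-56 - -73\right) \left(46 + \sqrt{6^{2} + 3^{2}}\right) = \left(-56 + 73\right) \left(46 + \sqrt{36 + 9}\right) = 17 \left(46 + \sqrt{45}\right) = 17 \left(46 + 3 \sqrt{5}\right) = 782 + 51 \sqrt{5}$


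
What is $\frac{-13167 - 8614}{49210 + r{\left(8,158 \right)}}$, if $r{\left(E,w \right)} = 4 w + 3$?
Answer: $- \frac{21781}{49845} \approx -0.43697$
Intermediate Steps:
$r{\left(E,w \right)} = 3 + 4 w$
$\frac{-13167 - 8614}{49210 + r{\left(8,158 \right)}} = \frac{-13167 - 8614}{49210 + \left(3 + 4 \cdot 158\right)} = - \frac{21781}{49210 + \left(3 + 632\right)} = - \frac{21781}{49210 + 635} = - \frac{21781}{49845}$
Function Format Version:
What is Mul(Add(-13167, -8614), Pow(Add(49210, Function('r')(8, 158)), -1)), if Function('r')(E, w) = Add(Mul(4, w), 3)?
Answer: Rational(-21781, 49845) ≈ -0.43697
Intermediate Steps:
Function('r')(E, w) = Add(3, Mul(4, w))
Mul(Add(-13167, -8614), Pow(Add(49210, Function('r')(8, 158)), -1)) = Mul(Add(-13167, -8614), Pow(Add(49210, Add(3, Mul(4, 158))), -1)) = Mul(-21781, Pow(Add(49210, Add(3, 632)), -1)) = Mul(-21781, Pow(Add(49210, 635), -1)) = Mul(-21781, Pow(49845, -1)) = Mul(-21781, Rational(1, 49845)) = Rational(-21781, 49845)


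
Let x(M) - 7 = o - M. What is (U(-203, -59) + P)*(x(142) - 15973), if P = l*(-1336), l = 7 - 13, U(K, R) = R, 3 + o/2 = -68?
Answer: -129301250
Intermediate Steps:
o = -142 (o = -6 + 2*(-68) = -6 - 136 = -142)
l = -6
x(M) = -135 - M (x(M) = 7 + (-142 - M) = -135 - M)
P = 8016 (P = -6*(-1336) = 8016)
(U(-203, -59) + P)*(x(142) - 15973) = (-59 + 8016)*((-135 - 1*142) - 15973) = 7957*((-135 - 142) - 15973) = 7957*(-277 - 15973) = 7957*(-16250) = -129301250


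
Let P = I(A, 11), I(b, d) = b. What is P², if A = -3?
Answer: 9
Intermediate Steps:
P = -3
P² = (-3)² = 9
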